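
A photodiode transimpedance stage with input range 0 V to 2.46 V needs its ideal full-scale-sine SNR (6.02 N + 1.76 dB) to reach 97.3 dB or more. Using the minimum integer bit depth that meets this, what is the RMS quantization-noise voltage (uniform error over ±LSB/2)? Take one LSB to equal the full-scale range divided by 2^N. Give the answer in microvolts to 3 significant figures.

V_FS = 2.46 V.
Required N = ⌈(97.3 − 1.76)/6.02⌉ = ⌈15.870⌉ = 16.
Step size = 2.46/65536 V = 37.537 µV.
V_rms = LSB/√12 = 10.8 µV.

10.8 µV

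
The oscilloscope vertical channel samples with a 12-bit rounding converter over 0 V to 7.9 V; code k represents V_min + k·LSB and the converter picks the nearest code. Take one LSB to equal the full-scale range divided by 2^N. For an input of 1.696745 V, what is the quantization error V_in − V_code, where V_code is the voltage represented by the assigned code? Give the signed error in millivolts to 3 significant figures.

Range is 7.9 V. LSB = 7.9 V / 2^12 ≈ 1.929 mV.
(V_in − V_min)/LSB = (1.696745 − (0)) × 4096/7.9 = 879.7301 → nearest code k = 880.
V_code = 0 + (880/4096) × 7.9 = 1.697265625 V.
Error = V_in − V_code = 1.696745 − (1.697265625) = −0.521 mV.

−0.521 mV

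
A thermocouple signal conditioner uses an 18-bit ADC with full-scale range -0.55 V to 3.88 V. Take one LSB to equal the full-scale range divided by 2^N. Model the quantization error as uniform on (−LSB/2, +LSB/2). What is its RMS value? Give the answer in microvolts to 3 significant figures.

4.88 µV

Span: 3.88 V − (-0.55 V) = 4.43 V.
LSB = 4.43 V ÷ 2^18 = 4.43/262144 V = 16.899 µV.
V_rms = LSB/√12 = 16.899 µV / √12 = 4.88 µV.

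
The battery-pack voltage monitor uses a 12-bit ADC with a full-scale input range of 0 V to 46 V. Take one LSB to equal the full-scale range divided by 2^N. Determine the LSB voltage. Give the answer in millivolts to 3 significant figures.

Span = 46 V.
2^12 = 4096 levels.
LSB = 46 V ÷ 2^12 = 46/4096 V = 11.2 mV.

11.2 mV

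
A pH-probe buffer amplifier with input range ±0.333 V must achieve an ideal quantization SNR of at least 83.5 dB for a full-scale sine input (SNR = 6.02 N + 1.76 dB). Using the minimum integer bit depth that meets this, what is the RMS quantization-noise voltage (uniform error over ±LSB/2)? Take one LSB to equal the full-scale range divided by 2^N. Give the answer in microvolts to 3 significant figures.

11.7 µV

Range = 0.333 − (-0.333) = 0.666 V.
N ≥ (83.5 − 1.76)/6.02 = 13.578 → N_min = 14.
One LSB is 0.666 V / 16384 = 40.649 µV.
σ_q = LSB/√12 = 40.649 µV/3.4641 = 11.7 µV.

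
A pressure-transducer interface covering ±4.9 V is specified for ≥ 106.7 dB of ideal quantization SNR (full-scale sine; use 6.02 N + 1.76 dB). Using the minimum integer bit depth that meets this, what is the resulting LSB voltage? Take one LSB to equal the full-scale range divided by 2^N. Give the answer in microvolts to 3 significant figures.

Full-scale range = 4.9 V − (-4.9 V) = 9.8 V.
Solving 6.02 N ≥ 106.7 − 1.76: N ≥ 17.432. Round up → N = 18.
Step size = 9.8/262144 V = 37.4 µV.

37.4 µV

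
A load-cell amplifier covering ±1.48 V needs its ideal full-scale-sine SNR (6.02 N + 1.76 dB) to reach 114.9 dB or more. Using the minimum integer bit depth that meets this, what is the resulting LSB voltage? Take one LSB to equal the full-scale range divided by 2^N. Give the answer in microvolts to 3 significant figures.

5.65 µV

Range = 1.48 − (-1.48) = 2.96 V.
6.02 N + 1.76 ≥ 114.9 gives N ≥ 18.794, so the minimum integer is 19.
LSB = 2.96 V / 2^19 = 5.65 µV.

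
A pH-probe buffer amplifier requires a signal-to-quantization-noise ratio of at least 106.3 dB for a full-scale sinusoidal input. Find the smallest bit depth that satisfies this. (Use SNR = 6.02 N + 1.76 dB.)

Required N = ⌈(106.3 − 1.76)/6.02⌉ = ⌈17.365⌉ = 18.

18 bits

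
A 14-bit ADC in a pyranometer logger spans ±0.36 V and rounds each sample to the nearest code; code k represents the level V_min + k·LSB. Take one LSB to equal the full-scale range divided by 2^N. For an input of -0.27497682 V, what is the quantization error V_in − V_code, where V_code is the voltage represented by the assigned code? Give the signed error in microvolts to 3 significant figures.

−11.0 µV

Full-scale range = 0.36 V − (-0.36 V) = 0.72 V. LSB = 0.72 V / 2^14 ≈ 43.95 µV.
(-0.27497682 − (-0.36)) / LSB = 0.08502318 × 16384/0.72 = 1934.7497. Nearest integer: k = 1935.
V_code = V_min + k × range/2^14 = -0.36 + 1935 × 0.72/16384 = -0.27496582031 V.
e = -0.27497682 − (-0.27496582031) = −11.0 µV.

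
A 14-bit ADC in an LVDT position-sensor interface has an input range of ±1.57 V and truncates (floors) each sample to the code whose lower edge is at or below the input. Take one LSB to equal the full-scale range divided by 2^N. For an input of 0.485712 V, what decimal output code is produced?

Full-scale range = 1.57 V − (-1.57 V) = 3.14 V. LSB = 3.14 V / 2^14 ≈ 191.7 µV.
(V_in − V_min) × 2^14/range = (0.485712 − (-1.57)) × 16384/3.14 = 10726.365.
Floor → code = 10726.

10726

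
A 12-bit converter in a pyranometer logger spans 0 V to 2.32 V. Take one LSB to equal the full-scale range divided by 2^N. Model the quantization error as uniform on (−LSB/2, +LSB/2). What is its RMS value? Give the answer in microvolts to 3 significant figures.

164 µV

Span = 2.32 V.
LSB = 2.32 V ÷ 2^12 = 2.32/4096 V = 0.56641 mV.
RMS of a uniform error over width LSB is LSB/√12 = 164 µV.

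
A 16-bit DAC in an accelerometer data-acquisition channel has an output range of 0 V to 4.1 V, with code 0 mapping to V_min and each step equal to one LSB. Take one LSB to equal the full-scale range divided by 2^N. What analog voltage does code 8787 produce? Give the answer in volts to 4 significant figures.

Range is 4.1 V. LSB = 4.1 V / 2^16.
V_out = V_min + code × LSB = 0 V + 8787 × 4.1 V / 65536
      = 0 V + 0.549724 V = 0.549724 V.

0.5497 V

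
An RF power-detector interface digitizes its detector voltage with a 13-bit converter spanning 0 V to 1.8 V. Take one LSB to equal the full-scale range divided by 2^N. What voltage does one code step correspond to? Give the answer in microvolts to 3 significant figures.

Range is 1.8 V.
2^13 = 8192 levels.
Step size = 1.8/8192 V = 220 µV.

220 µV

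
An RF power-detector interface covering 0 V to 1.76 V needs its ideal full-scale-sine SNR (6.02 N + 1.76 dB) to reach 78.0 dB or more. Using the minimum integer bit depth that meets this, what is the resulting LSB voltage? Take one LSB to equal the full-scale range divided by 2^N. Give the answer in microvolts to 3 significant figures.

V_FS = 1.76 V.
Solving 6.02 N ≥ 78.0 − 1.76: N ≥ 12.664. Round up → N = 13.
LSB = 1.76 V / 2^13 = 215 µV.

215 µV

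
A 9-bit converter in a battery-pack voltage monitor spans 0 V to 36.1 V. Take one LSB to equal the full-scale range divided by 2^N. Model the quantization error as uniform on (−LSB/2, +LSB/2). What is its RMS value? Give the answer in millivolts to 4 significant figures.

Span = 36.1 V.
Step size = 36.1/512 V = 70.5078 mV.
σ_q = LSB/√12 = 70.5078 mV/3.4641 = 20.35 mV.

20.35 mV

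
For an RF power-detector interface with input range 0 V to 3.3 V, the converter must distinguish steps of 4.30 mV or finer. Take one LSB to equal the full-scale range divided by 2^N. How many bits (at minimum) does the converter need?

V_FS = 3.3 V.
Required number of levels: 3.3/4.30 mV = 767.44; smallest N with 2^N ≥ that is 10.

10 bits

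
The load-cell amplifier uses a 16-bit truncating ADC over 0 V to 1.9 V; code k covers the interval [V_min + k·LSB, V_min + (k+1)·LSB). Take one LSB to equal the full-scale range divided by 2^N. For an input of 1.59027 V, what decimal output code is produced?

54852

Range is 1.9 V. LSB = 1.9 V / 2^16 ≈ 28.99 µV.
(V_in − V_min) × 2^16/range = (1.59027 − (0)) × 65536/1.9 = 54852.597.
Floor → code = 54852.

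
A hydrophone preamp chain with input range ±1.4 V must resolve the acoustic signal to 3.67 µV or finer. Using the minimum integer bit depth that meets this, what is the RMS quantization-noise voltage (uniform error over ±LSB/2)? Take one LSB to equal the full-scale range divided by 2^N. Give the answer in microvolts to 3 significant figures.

0.771 µV

The full-scale span is 1.4 − (-1.4) = 2.8 V.
Required number of levels: 2.8/3.67 µV = 762940; smallest N with 2^N ≥ that is 20.
LSB = 2.8 V / 2^20 = 2.6703 µV.
RMS noise = LSB/√12 = 0.771 µV.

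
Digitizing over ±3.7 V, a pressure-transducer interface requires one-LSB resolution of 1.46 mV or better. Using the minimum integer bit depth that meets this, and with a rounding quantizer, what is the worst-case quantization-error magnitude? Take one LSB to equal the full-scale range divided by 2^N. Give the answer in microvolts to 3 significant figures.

452 µV

Span: 3.7 V − (-3.7 V) = 7.4 V.
Need 2^N ≥ 7.4 V / 1.46 mV = 5068 → N_min = 13.
LSB = 7.4 V ÷ 2^13 = 7.4/8192 V = 0.90332 mV.
Half an LSB is 452 µV.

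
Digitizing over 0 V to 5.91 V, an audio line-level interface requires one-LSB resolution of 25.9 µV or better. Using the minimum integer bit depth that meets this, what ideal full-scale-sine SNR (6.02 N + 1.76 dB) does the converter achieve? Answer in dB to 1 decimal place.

V_FS = 5.91 V.
5.91 V / 25.9 µV = 228200. Since 2^17 = 131072 and 2^18 = 262144, N = 18.
SNR = 6.02 × 18 + 1.76 = 110.12 dB.

110.1 dB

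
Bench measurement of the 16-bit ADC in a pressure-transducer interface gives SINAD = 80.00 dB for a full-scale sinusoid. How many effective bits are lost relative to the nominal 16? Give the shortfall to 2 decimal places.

Effective bits = (80.00 − 1.76)/6.02 = 12.9967.
Lost resolution: 16 − 12.9967 = 3.0033 bits.

3.00 bits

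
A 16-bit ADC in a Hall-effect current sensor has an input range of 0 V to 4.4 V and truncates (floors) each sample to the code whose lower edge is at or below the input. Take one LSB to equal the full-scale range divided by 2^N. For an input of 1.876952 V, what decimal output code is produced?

Full-scale range = 4.4 V. LSB = 4.4 V / 2^16 ≈ 67.14 µV.
code = ⌊(V_in − V_min)/LSB⌋ = ⌊(V_in − V_min) × 2^16 / range⌋
     = ⌊(1.876952 − (0)) × 65536 / 4.4⌋ = ⌊1.876952 × 65536/4.4⌋
     = ⌊27956.347⌋ = 27956.

27956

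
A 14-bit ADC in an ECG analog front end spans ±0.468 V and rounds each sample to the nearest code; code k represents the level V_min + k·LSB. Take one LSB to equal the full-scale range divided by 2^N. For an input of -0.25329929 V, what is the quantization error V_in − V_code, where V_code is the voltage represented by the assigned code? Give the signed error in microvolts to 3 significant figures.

+10.3 µV

The full-scale span is 0.468 − (-0.468) = 0.936 V. LSB = 0.936 V / 2^14 ≈ 57.13 µV.
(-0.25329929 − (-0.468)) / LSB = 0.21470071 × 16384/0.936 = 3758.1799. Nearest integer: k = 3758.
V_code = -0.468 + (3758/16384) × 0.936 = -0.25330957031 V.
e = -0.25329929 − (-0.25330957031) = +10.3 µV.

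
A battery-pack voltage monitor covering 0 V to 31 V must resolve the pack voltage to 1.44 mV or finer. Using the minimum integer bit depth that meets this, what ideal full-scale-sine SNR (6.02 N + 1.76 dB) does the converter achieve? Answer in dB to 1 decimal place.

92.1 dB

Full-scale range = 31 V.
Required number of levels: 31/1.44 mV = 21528; smallest N with 2^N ≥ that is 15.
SNR = 6.02 × 15 + 1.76 = 92.06 dB.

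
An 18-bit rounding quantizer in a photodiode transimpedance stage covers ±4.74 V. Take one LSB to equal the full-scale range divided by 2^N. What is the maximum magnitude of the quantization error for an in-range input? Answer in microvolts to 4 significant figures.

18.08 µV

Full-scale range = 4.74 V − (-4.74 V) = 9.48 V.
Step size = 9.48/262144 V = 36.1633 µV.
Worst-case error for round-to-nearest is half an LSB: 18.08 µV.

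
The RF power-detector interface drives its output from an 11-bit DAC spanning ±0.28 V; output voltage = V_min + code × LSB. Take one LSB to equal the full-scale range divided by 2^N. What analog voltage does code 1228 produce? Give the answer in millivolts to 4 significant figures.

55.78 mV

Range = 0.28 − (-0.28) = 0.56 V. LSB = 0.56 V / 2^11.
V_out = V_min + code × LSB = -0.28 V + 1228 × 0.56 V / 2048
      = -0.28 V + 0.335781 V = 0.0557813 V.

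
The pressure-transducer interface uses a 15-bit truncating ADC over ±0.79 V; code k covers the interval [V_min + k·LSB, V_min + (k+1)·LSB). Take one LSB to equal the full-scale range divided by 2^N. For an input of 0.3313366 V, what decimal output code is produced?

The full-scale span is 0.79 − (-0.79) = 1.58 V. LSB = 1.58 V / 2^15 ≈ 48.22 µV.
(V_in − V_min) × 2^15/range = (0.3313366 − (-0.79)) × 32768/1.58 = 23255.669.
Floor → code = 23255.

23255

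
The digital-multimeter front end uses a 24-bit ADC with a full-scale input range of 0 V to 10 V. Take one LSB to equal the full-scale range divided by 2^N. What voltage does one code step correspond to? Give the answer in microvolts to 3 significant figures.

0.596 µV

Span = 10 V.
There are 2^24 = 16777216 steps.
LSB = 10 V ÷ 2^24 = 10/16777216 V = 0.596 µV.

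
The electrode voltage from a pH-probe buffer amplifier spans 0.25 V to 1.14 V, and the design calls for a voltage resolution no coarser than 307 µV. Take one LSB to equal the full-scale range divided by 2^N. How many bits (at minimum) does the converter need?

12 bits

Range = 1.14 − (0.25) = 0.89 V.
0.89 V / 307 µV = 2899. Since 2^11 = 2048 and 2^12 = 4096, N = 12.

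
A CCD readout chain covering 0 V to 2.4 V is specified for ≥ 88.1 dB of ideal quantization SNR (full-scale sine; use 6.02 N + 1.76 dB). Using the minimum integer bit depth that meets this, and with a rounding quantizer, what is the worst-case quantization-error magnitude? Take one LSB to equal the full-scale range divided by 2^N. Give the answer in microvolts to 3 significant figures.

36.6 µV

Span = 2.4 V.
Required N = ⌈(88.1 − 1.76)/6.02⌉ = ⌈14.342⌉ = 15.
Step size = 2.4/32768 V = 73.242 µV.
Half an LSB is 36.6 µV.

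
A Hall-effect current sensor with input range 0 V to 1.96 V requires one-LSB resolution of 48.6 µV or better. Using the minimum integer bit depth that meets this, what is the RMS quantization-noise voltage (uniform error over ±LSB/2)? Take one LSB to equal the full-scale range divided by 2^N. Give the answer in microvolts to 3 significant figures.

Span = 1.96 V.
Need 2^N ≥ 1.96 V / 48.6 µV = 40330 → N_min = 16.
LSB = 1.96 V / 2^16 = 29.907 µV.
V_rms = LSB/√12 = 8.63 µV.

8.63 µV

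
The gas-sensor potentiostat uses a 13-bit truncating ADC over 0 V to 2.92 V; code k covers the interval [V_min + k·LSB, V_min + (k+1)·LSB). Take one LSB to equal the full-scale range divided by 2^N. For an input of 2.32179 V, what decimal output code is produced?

V_FS = 2.92 V. LSB = 2.92 V / 2^13 ≈ 356.4 µV.
(V_in − V_min) × 2^13/range = (2.32179 − (0)) × 8192/2.92 = 6513.734.
Floor → code = 6513.

6513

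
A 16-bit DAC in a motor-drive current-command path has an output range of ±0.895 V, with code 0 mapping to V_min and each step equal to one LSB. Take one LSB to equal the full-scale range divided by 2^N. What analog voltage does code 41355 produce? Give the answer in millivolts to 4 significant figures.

234.5 mV

Range = 0.895 − (-0.895) = 1.79 V. LSB = 1.79 V / 2^16.
V_out = V_min + code × LSB = -0.895 V + 41355 × 1.79 V / 65536
      = -0.895 V + 1.12954 V = 0.234539 V.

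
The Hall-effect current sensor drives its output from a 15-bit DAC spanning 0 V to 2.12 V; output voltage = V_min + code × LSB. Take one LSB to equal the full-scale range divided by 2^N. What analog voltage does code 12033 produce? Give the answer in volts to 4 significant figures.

0.7785 V

V_FS = 2.12 V. LSB = 2.12 V / 2^15.
V_out = V_min + code × LSB = 0 V + 12033 × 2.12 V / 32768
      = 0 + 0.778502 = 0.778502 V.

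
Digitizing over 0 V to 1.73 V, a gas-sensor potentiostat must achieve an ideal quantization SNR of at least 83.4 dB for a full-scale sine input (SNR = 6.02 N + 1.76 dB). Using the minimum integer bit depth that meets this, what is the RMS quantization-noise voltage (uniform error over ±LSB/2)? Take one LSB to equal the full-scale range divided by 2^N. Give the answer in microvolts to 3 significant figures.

30.5 µV

Span = 1.73 V.
N ≥ (83.4 − 1.76)/6.02 = 13.561 → N_min = 14.
LSB = 1.73 V / 2^14 = 105.59 µV.
RMS noise = LSB/√12 = 30.5 µV.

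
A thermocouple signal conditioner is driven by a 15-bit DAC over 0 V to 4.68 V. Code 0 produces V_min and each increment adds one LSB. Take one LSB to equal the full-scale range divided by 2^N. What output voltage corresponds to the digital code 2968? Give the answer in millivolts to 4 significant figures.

423.9 mV

Span = 4.68 V. LSB = 4.68 V / 2^15.
V_out = V_min + code × LSB = 0 V + 2968 × 4.68 V / 32768
      = 0 + 0.423896 = 0.423896 V.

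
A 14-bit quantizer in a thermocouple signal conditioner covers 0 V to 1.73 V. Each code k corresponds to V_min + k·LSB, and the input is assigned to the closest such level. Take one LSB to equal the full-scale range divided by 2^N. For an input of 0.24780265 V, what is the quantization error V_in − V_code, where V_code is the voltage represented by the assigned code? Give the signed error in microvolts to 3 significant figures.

−19.0 µV

Full-scale range = 1.73 V. LSB = 1.73 V / 2^14 ≈ 105.6 µV.
Position in LSBs: (0.24780265 − (0)) × 16384/1.73 = 2346.8200; rounding gives k = 2347.
V_code = V_min + k × range/2^14 = 0 + 2347 × 1.73/16384 = 0.24782165527 V.
Error = V_in − V_code = 0.24780265 − (0.24782165527) = −19.0 µV.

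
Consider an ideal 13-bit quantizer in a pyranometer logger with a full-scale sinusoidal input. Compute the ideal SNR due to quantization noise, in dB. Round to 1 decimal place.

For an ideal N-bit converter with full-scale sine input, SNR = 6.02 N + 1.76 dB. SNR = 6.02 × 13 + 1.76 = 78.26 + 1.76 = 80.02 dB.

80.0 dB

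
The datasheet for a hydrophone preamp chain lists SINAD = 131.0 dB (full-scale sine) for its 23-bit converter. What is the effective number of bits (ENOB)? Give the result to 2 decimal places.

21.47 bits

ENOB = (SINAD − 1.76) / 6.02 = (131.0 − 1.76) / 6.02 = 129.24 / 6.02 = 21.4684.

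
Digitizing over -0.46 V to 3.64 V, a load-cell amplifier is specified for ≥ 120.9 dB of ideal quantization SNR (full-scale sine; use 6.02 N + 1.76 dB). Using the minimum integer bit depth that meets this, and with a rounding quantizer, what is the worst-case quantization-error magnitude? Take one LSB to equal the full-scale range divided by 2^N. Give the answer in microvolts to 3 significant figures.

1.96 µV

Full-scale range = 3.64 V − (-0.46 V) = 4.1 V.
Solving 6.02 N ≥ 120.9 − 1.76: N ≥ 19.791. Round up → N = 20.
LSB = 4.1 V ÷ 2^20 = 4.1/1048576 V = 3.9101 µV.
|e|_max = LSB/2 = 1.96 µV.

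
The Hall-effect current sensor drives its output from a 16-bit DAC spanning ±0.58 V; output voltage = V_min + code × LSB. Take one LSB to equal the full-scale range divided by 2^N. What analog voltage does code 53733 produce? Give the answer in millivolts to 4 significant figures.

371.1 mV

The full-scale span is 0.58 − (-0.58) = 1.16 V. LSB = 1.16 V / 2^16.
Output = V_min + (53733/65536) × range = -0.58 + 0.819901 × 1.16 V
      = -0.58 + 0.951085 = 0.371085 V.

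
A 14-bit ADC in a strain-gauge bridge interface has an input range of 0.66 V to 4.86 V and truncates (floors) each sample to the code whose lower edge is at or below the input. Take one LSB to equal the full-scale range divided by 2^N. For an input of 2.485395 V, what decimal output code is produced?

7120

The full-scale span is 4.86 − (0.66) = 4.2 V. LSB = 4.2 V / 2^14 ≈ 256.3 µV.
(V_in − V_min) × 2^14/range = (2.485395 − (0.66)) × 16384/4.2 = 7120.779.
Floor → code = 7120.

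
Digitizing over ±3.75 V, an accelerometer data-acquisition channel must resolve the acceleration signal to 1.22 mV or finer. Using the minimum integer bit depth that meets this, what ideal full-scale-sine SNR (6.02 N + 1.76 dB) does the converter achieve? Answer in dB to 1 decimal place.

Range = 3.75 − (-3.75) = 7.5 V.
Need 2^N ≥ 7.5 V / 1.22 mV = 6148 → N_min = 13.
Ideal SNR at N = 13: 6.02·13 + 1.76 = 80.0 dB.

80.0 dB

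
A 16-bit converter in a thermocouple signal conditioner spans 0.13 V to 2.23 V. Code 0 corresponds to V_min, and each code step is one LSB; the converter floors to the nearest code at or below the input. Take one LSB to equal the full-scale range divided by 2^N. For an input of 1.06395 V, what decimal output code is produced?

Range = 2.23 − (0.13) = 2.1 V. LSB = 2.1 V / 2^16 ≈ 32.04 µV.
V_in − V_min = 1.06395 − (0.13) = 0.93395 V.
Divide by LSB: 0.93395 × 65536/2.1 = 29146.3558.
Truncating gives code 29146.

29146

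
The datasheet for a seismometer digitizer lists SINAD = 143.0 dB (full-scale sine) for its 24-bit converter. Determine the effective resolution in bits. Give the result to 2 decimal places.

ENOB = (SINAD − 1.76) / 6.02 = (143.0 − 1.76) / 6.02 = 141.24 / 6.02 = 23.4618.

23.46 bits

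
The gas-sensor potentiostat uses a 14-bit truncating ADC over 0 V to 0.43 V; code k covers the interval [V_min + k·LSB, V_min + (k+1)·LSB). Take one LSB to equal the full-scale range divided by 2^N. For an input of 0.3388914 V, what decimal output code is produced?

12912

Full-scale range = 0.43 V. LSB = 0.43 V / 2^14 ≈ 26.25 µV.
(V_in − V_min) × 2^14/range = (0.3388914 − (0)) × 16384/0.43 = 12912.550.
Floor → code = 12912.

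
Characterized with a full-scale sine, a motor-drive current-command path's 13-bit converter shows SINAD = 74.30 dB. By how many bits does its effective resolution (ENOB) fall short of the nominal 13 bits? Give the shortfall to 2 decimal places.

0.95 bits

Effective bits = (74.30 − 1.76)/6.02 = 12.0498.
Lost resolution: 13 − 12.0498 = 0.9502 bits.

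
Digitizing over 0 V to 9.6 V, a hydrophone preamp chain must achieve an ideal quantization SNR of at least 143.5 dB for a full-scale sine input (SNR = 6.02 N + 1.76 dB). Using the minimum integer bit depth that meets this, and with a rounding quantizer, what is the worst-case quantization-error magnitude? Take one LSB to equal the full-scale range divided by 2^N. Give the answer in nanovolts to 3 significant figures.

286 nV

Full-scale range = 9.6 V.
N ≥ (143.5 − 1.76)/6.02 = 23.545 → N_min = 24.
LSB = 9.6 V ÷ 2^24 = 9.6/16777216 V = 0.57220 µV.
Max error for round-to-nearest is LSB/2 = 286 nV.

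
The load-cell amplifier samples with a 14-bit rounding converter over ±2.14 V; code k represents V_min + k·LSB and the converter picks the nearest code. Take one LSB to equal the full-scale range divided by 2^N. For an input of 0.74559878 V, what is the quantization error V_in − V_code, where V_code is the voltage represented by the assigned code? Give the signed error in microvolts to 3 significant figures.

+47.0 µV

Span: 2.14 V − (-2.14 V) = 4.28 V. LSB = 4.28 V / 2^14 ≈ 261.2 µV.
(V_in − V_min)/LSB = (0.74559878 − (-2.14)) × 16384/4.28 = 11046.1800 → nearest code k = 11046.
Reconstructed level: -2.14 + 11046 × 4.28/16384 V = 0.74555175781 V.
V_in − V_code = 0.74559878 − (0.74555175781) = +47.0 µV.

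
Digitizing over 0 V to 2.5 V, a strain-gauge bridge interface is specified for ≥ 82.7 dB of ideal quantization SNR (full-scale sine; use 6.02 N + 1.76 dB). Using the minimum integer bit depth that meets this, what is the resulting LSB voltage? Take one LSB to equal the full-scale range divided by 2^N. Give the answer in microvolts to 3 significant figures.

153 µV

Full-scale range = 2.5 V.
Required N = ⌈(82.7 − 1.76)/6.02⌉ = ⌈13.445⌉ = 14.
One LSB is 2.5 V / 16384 = 153 µV.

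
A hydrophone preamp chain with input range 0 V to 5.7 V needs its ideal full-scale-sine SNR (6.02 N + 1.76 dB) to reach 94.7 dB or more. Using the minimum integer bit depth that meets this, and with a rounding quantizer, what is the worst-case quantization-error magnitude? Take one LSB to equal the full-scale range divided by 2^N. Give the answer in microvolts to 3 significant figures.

Full-scale range = 5.7 V.
Required N = ⌈(94.7 − 1.76)/6.02⌉ = ⌈15.439⌉ = 16.
LSB = 5.7 V ÷ 2^16 = 5.7/65536 V = 86.975 µV.
Half an LSB is 43.5 µV.

43.5 µV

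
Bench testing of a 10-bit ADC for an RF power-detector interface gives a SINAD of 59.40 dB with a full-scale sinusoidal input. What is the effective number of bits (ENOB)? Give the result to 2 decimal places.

ENOB = (59.40 − 1.76)/6.02 = 9.5748 bits.

9.57 bits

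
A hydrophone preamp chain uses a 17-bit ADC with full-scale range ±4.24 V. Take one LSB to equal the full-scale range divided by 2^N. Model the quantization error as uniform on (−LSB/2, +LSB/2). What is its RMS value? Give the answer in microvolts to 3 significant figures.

Range = 4.24 − (-4.24) = 8.48 V.
LSB = 8.48 V / 2^17 = 64.697 µV.
V_rms = LSB/√12 = 64.697 µV / √12 = 18.7 µV.

18.7 µV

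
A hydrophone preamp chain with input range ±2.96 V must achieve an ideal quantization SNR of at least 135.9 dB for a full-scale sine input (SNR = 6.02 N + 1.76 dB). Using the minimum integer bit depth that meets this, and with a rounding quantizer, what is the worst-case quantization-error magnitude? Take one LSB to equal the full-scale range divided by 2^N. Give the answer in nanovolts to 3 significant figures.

The full-scale span is 2.96 − (-2.96) = 5.92 V.
Required N = ⌈(135.9 − 1.76)/6.02⌉ = ⌈22.282⌉ = 23.
LSB = 5.92 V / 2^23 = 0.70572 µV.
Max error for round-to-nearest is LSB/2 = 353 nV.

353 nV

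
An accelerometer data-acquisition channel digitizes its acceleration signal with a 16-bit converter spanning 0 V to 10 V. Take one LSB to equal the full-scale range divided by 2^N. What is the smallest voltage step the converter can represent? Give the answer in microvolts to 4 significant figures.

Full-scale range = 10 V.
2^16 = 65536 levels.
One LSB is 10 V / 65536 = 152.6 µV.

152.6 µV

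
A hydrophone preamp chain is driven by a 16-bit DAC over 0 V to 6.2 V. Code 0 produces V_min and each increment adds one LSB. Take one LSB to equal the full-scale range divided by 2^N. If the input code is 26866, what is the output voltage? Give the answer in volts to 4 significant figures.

Range is 6.2 V. LSB = 6.2 V / 2^16.
V_out = V_min + code × LSB = 0 V + 26866 × 6.2 V / 65536
      = 0 V + 2.54164 V = 2.54164 V.

2.542 V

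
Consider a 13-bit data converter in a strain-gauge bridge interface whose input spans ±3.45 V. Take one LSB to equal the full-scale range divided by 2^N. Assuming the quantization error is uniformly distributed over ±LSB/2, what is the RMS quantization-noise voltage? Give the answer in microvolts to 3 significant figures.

Range = 3.45 − (-3.45) = 6.9 V.
Step size = 6.9/8192 V = 0.84229 mV.
σ_q = LSB/√12 = 0.84229 mV/3.4641 = 243 µV.

243 µV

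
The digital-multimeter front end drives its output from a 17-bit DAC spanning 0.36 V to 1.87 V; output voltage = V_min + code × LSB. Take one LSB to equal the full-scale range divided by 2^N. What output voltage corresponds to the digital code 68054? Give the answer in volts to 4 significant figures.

1.144 V

Span: 1.87 V − (0.36 V) = 1.51 V. LSB = 1.51 V / 2^17.
V_out = V_min + code × LSB = 0.36 V + 68054 × 1.51 V / 131072
      = 0.36 + 0.784008 = 1.14401 V.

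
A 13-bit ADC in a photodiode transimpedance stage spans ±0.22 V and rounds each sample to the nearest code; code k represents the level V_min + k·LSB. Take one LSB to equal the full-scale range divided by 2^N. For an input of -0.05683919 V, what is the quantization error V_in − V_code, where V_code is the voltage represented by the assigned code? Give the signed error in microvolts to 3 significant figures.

Full-scale range = 0.22 V − (-0.22 V) = 0.44 V. LSB = 0.44 V / 2^13 ≈ 53.71 µV.
Position in LSBs: (-0.05683919 − (-0.22)) × 8192/0.44 = 3037.7576; rounding gives k = 3038.
V_code = -0.22 + (3038/8192) × 0.44 = -0.05682617188 V.
V_in − V_code = -0.05683919 − (-0.05682617188) = −13.0 µV.

−13.0 µV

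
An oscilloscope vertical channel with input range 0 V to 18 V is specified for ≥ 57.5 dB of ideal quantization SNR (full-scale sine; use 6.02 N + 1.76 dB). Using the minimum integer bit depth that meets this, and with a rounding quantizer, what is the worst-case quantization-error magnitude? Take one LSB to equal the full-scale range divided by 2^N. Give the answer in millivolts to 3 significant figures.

Range is 18 V.
Required N = ⌈(57.5 − 1.76)/6.02⌉ = ⌈9.259⌉ = 10.
One LSB is 18 V / 1024 = 17.578 mV.
Half an LSB is 8.79 mV.

8.79 mV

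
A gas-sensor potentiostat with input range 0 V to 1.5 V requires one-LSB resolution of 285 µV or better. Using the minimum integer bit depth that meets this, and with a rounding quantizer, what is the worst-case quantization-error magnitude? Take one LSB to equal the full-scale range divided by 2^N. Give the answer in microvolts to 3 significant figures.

91.6 µV

V_FS = 1.5 V.
Levels needed ≥ 1.5/285 µV = 5263. 2^13 = 8192 suffices, so N_min = 13.
LSB = 1.5 V / 2^13 = 183.11 µV.
Max error for round-to-nearest is LSB/2 = 91.6 µV.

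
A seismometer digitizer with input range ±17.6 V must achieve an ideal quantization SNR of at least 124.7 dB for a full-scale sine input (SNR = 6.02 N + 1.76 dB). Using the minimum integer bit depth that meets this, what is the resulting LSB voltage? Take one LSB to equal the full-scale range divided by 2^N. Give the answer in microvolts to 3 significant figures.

Range = 17.6 − (-17.6) = 35.2 V.
6.02 N + 1.76 ≥ 124.7 gives N ≥ 20.422, so the minimum integer is 21.
LSB = 35.2 V / 2^21 = 16.8 µV.

16.8 µV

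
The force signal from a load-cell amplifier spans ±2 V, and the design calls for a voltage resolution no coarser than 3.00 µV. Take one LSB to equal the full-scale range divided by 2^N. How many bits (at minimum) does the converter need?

21 bits

The full-scale span is 2 − (-2) = 4 V.
Levels needed ≥ 4/3.00 µV = 1.333e6. 2^21 = 2097152 suffices, so N_min = 21.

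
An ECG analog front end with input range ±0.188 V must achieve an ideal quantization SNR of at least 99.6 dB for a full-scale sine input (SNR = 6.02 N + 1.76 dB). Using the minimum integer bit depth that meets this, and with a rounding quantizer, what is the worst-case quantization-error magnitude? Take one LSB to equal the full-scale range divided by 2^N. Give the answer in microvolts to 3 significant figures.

Span: 0.188 V − (-0.188 V) = 0.376 V.
6.02 N + 1.76 ≥ 99.6 gives N ≥ 16.252, so the minimum integer is 17.
One LSB is 0.376 V / 131072 = 2.8687 µV.
Half an LSB is 1.43 µV.

1.43 µV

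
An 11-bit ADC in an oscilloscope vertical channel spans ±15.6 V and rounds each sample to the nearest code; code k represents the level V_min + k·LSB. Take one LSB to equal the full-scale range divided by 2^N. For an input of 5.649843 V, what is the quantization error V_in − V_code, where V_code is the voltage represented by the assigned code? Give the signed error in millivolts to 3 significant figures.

Full-scale range = 15.6 V − (-15.6 V) = 31.2 V. LSB = 31.2 V / 2^11 ≈ 15.23 mV.
Position in LSBs: (5.649843 − (-15.6)) × 2048/31.2 = 1394.8615; rounding gives k = 1395.
Reconstructed level: -15.6 + 1395 × 31.2/2048 V = 5.651953125 V.
e = 5.649843 − (5.651953125) = −2.11 mV.

−2.11 mV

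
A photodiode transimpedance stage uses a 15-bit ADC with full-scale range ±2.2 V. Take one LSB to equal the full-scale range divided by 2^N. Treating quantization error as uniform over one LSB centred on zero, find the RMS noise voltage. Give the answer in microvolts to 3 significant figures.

38.8 µV

The full-scale span is 2.2 − (-2.2) = 4.4 V.
Step size = 4.4/32768 V = 134.28 µV.
RMS of a uniform error over width LSB is LSB/√12 = 38.8 µV.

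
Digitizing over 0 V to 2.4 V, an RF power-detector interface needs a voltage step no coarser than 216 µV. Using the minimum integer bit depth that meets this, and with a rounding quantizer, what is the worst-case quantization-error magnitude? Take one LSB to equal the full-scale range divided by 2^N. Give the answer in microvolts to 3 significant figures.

73.2 µV

Range is 2.4 V.
2.4 V / 216 µV = 11110. Since 2^13 = 8192 and 2^14 = 16384, N = 14.
LSB = 2.4 V ÷ 2^14 = 2.4/16384 V = 146.48 µV.
Max error for round-to-nearest is LSB/2 = 73.2 µV.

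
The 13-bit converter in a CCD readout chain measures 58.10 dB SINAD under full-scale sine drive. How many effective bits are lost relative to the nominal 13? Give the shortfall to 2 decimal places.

3.64 bits

Effective bits = (58.10 − 1.76)/6.02 = 9.3588.
13 − 9.3588 = 3.64 bits below nominal.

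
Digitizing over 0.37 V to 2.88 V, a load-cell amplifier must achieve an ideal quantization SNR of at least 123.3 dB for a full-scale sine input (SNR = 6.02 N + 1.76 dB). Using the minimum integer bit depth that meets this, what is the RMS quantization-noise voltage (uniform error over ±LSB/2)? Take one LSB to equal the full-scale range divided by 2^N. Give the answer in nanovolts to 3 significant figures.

The full-scale span is 2.88 − (0.37) = 2.51 V.
Solving 6.02 N ≥ 123.3 − 1.76: N ≥ 20.189. Round up → N = 21.
One LSB is 2.51 V / 2097152 = 1.1969 µV.
σ_q = LSB/√12 = 1.1969 µV/3.4641 = 346 nV.

346 nV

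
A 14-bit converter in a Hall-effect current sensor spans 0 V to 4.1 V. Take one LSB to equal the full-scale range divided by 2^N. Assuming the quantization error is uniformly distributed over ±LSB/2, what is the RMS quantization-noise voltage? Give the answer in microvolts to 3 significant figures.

72.2 µV

Range is 4.1 V.
LSB = 4.1 V ÷ 2^14 = 4.1/16384 V = 250.24 µV.
RMS of a uniform error over width LSB is LSB/√12 = 72.2 µV.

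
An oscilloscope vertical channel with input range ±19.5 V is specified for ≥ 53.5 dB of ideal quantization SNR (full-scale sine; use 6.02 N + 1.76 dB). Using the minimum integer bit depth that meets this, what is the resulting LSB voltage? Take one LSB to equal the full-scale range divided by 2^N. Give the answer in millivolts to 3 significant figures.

76.2 mV

The full-scale span is 19.5 − (-19.5) = 39 V.
Required N = ⌈(53.5 − 1.76)/6.02⌉ = ⌈8.595⌉ = 9.
LSB = 39 V ÷ 2^9 = 39/512 V = 76.2 mV.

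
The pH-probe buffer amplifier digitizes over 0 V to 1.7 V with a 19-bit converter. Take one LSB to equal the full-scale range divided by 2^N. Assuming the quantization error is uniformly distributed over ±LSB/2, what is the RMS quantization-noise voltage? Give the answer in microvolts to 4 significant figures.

Range is 1.7 V.
One LSB is 1.7 V / 524288 = 3.24249 µV.
RMS of a uniform error over width LSB is LSB/√12 = 0.9360 µV.

0.9360 µV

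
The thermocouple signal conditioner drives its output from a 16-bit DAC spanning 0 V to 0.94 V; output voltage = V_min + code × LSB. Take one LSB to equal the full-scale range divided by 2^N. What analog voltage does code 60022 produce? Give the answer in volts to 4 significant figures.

0.8609 V

Full-scale range = 0.94 V. LSB = 0.94 V / 2^16.
Output = V_min + (60022/65536) × range = 0 + 0.915863 × 0.94 V
      = 0 + 0.860911 = 0.860911 V.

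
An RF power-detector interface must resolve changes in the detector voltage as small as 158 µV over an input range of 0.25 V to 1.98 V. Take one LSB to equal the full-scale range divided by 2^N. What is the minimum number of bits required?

The full-scale span is 1.98 − (0.25) = 1.73 V.
Levels needed ≥ 1.73/158 µV = 10950. 2^14 = 16384 suffices, so N_min = 14.

14 bits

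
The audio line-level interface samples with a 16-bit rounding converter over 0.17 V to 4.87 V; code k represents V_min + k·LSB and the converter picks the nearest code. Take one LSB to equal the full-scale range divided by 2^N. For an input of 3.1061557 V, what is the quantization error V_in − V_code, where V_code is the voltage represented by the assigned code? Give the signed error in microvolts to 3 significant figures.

+18.3 µV

Span: 4.87 V − (0.17 V) = 4.7 V. LSB = 4.7 V / 2^16 ≈ 71.72 µV.
(V_in − V_min)/LSB = (3.1061557 − (0.17)) × 65536/4.7 = 40941.2553 → nearest code k = 40941.
V_code = V_min + k × range/2^16 = 0.17 + 40941 × 4.7/65536 = 3.1061373901 V.
e = 3.1061557 − (3.1061373901) = +18.3 µV.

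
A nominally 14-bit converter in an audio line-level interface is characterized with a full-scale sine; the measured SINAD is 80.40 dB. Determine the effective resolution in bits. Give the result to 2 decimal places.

13.06 bits

ENOB = (SINAD − 1.76) / 6.02 = (80.40 − 1.76) / 6.02 = 78.64 / 6.02 = 13.0631.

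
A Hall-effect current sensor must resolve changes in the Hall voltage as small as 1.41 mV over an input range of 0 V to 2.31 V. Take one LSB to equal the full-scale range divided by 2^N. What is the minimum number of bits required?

V_FS = 2.31 V.
Need 2^N ≥ 2.31 V / 1.41 mV = 1638 → N_min = 11.

11 bits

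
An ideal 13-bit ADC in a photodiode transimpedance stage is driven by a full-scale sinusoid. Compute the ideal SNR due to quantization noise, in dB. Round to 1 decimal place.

80.0 dB

SNR = 6.02·13 + 1.76 = 80.02 dB.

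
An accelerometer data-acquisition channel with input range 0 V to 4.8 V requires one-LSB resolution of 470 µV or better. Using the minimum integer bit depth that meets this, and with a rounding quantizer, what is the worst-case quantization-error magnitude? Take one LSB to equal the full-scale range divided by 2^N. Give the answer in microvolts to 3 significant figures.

Span = 4.8 V.
Levels needed ≥ 4.8/470 µV = 10210. 2^14 = 16384 suffices, so N_min = 14.
One LSB is 4.8 V / 16384 = 292.97 µV.
|e|_max = LSB/2 = 146 µV.

146 µV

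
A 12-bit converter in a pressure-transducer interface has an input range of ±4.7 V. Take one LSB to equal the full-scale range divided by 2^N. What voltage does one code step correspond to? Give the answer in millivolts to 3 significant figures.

2.29 mV

Full-scale range = 4.7 V − (-4.7 V) = 9.4 V.
There are 2^12 = 4096 steps.
LSB = 9.4 V ÷ 2^12 = 9.4/4096 V = 2.29 mV.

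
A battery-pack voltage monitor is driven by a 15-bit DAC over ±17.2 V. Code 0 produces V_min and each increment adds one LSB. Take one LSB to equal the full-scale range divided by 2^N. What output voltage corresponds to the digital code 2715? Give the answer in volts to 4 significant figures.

-14.35 V

Span: 17.2 V − (-17.2 V) = 34.4 V. LSB = 34.4 V / 2^15.
V_out = V_min + code × LSB = -17.2 V + 2715 × 34.4 V / 32768
      = -17.2 + 2.85022 = -14.3498 V.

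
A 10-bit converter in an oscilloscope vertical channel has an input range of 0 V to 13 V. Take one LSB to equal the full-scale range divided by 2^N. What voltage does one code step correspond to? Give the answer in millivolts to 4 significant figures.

Full-scale range = 13 V.
There are 2^10 = 1024 steps.
LSB = 13 V ÷ 2^10 = 13/1024 V = 12.70 mV.

12.70 mV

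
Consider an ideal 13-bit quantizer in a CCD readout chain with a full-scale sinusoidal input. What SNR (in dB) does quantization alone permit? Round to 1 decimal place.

For an ideal N-bit converter with full-scale sine input, SNR = 6.02 N + 1.76 dB. SNR = 6.02 × 13 + 1.76 = 78.26 + 1.76 = 80.02 dB.

80.0 dB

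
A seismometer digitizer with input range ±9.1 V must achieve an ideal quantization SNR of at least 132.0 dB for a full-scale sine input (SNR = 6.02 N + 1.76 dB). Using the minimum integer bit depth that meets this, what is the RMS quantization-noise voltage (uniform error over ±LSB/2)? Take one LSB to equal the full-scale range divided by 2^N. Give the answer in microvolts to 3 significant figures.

Range = 9.1 − (-9.1) = 18.2 V.
Solving 6.02 N ≥ 132.0 − 1.76: N ≥ 21.635. Round up → N = 22.
Step size = 18.2/4194304 V = 4.3392 µV.
σ_q = LSB/√12 = 4.3392 µV/3.4641 = 1.25 µV.

1.25 µV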